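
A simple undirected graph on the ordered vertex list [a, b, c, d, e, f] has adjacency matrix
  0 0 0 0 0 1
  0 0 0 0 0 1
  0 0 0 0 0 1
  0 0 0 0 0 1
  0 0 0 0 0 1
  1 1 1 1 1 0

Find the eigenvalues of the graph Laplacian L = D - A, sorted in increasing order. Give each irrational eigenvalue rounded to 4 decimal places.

With the vertex order [a, b, c, d, e, f], the degrees are [1, 1, 1, 1, 1, 5], giving D = diag(1, 1, 1, 1, 1, 5) and L = D - A. L is symmetric positive semidefinite, so every eigenvalue is real and nonnegative. The single zero eigenvalue shows the graph is connected. There is one zero in the spectrum, matching the 1 component.

[0, 1, 1, 1, 1, 6]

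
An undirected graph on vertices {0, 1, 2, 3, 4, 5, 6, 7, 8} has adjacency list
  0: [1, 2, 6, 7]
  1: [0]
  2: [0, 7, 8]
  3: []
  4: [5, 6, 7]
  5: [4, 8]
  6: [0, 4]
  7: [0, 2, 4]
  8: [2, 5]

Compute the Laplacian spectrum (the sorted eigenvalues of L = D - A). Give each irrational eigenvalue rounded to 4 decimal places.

[0, 0, 0.7071, 1.2860, 1.7223, 2.4890, 3.8332, 4.5532, 5.4093]

Reading degrees in the order [0, 1, 2, 3, 4, 5, 6, 7, 8] gives [4, 1, 3, 0, 3, 2, 2, 3, 2]; set D = diag(4, 1, 3, 0, 3, 2, 2, 3, 2) and form L = D - A. L is symmetric positive semidefinite, so every eigenvalue is real and nonnegative. The 2 zero eigenvalues correspond to the 2 connected components. The largest eigenvalue, 5.4093, is at most the vertex count 9.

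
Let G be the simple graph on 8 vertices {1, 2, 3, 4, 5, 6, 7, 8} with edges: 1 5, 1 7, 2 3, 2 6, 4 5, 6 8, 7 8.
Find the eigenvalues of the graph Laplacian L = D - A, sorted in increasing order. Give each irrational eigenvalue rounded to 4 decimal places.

[0, 0.1522, 0.5858, 1.2346, 2, 2.7654, 3.4142, 3.8478]

Each diagonal entry of L is the vertex degree and each off-diagonal entry is -1 where an edge is present, 0 otherwise; in the order [1, 2, 3, 4, 5, 6, 7, 8] the diagonal is [2, 2, 1, 1, 2, 2, 2, 2]. The multiplicity of 0 as a Laplacian eigenvalue equals the number of connected components. The eigenvalues sum to 14, which equals trace(L) = 2|E|.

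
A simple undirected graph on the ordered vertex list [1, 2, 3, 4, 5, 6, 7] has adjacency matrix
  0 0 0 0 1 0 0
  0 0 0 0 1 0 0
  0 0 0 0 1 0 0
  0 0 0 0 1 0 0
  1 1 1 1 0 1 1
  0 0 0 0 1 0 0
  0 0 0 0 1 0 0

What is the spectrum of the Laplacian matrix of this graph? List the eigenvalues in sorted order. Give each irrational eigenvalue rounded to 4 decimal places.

With the vertex order [1, 2, 3, 4, 5, 6, 7], the degrees are [1, 1, 1, 1, 6, 1, 1], giving D = diag(1, 1, 1, 1, 6, 1, 1) and L = D - A. Diagonalising L (or applying a numerical eigensolver to the 7x7 matrix) gives the spectrum above. The largest eigenvalue, 7, is at most the vertex count 7.

[0, 1, 1, 1, 1, 1, 7]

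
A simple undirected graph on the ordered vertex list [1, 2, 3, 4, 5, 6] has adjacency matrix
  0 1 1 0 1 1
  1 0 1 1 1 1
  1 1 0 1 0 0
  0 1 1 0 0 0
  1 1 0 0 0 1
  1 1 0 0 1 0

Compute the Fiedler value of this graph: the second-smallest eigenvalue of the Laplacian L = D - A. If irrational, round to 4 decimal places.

1.5188

With the vertex order [1, 2, 3, 4, 5, 6], the degrees are [4, 5, 3, 2, 3, 3], giving D = diag(4, 5, 3, 2, 3, 3) and L = D - A. The smallest Laplacian eigenvalue is always 0. The next one, lambda_2 = 1.5188, measures how hard the graph is to disconnect: larger values mean better connectivity. By the matrix-tree theorem the graph has (1/6) * product of the nonzero eigenvalues = 104 spanning trees. The largest eigenvalue, 6, is at most the vertex count 6.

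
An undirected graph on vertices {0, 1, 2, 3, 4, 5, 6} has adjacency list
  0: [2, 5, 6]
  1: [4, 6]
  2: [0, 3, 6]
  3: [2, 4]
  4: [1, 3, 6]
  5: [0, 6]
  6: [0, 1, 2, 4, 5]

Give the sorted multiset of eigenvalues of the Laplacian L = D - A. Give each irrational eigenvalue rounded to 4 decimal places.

Reading degrees in the order [0, 1, 2, 3, 4, 5, 6] gives [3, 2, 3, 2, 3, 2, 5]; set D = diag(3, 2, 3, 2, 3, 2, 5) and form L = D - A. Since every row of L sums to 0, the all-ones vector is in the kernel and 0 is an eigenvalue. The single zero eigenvalue shows the graph is connected. The largest eigenvalue, 6.1518, is at most the vertex count 7. There is one zero in the spectrum, matching the 1 component.

[0, 1.1887, 1.5858, 2.7969, 3.8626, 4.4142, 6.1518]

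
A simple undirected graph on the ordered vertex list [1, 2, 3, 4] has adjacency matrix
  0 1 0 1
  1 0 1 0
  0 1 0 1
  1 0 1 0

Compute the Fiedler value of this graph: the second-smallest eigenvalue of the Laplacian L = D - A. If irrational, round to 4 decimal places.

With the vertex order [1, 2, 3, 4], the degrees are [2, 2, 2, 2], giving D = diag(2, 2, 2, 2) and L = D - A. Computing the eigenvalues of L and sorting gives [0, 2, 2, 4]. The Fiedler value lambda_2 = 2 is strictly positive, so the graph is connected. By the matrix-tree theorem the graph has (1/4) * product of the nonzero eigenvalues = 4 spanning trees. The eigenvalues sum to 8, which equals trace(L) = 2|E|.

2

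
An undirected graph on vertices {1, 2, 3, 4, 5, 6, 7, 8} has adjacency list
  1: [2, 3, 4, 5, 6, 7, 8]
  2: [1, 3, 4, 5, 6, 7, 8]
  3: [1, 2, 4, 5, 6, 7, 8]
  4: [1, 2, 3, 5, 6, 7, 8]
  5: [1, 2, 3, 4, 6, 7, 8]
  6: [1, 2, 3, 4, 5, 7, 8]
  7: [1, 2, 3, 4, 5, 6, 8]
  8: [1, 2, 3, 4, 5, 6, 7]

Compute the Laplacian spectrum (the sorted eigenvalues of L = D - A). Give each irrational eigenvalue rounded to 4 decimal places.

Each diagonal entry of L is the vertex degree and each off-diagonal entry is -1 where an edge is present, 0 otherwise; in the order [1, 2, 3, 4, 5, 6, 7, 8] the diagonal is [7, 7, 7, 7, 7, 7, 7, 7]. The multiplicity of 0 as a Laplacian eigenvalue equals the number of connected components. The single zero eigenvalue shows the graph is connected. The eigenvalues sum to 56, which equals trace(L) = 2|E|.

[0, 8, 8, 8, 8, 8, 8, 8]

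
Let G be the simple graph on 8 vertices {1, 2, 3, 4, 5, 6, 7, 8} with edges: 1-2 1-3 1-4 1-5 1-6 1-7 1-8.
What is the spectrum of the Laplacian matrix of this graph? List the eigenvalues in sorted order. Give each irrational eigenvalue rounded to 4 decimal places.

Reading degrees in the order [1, 2, 3, 4, 5, 6, 7, 8] gives [7, 1, 1, 1, 1, 1, 1, 1]; set D = diag(7, 1, 1, 1, 1, 1, 1, 1) and form L = D - A. Since every row of L sums to 0, the all-ones vector is in the kernel and 0 is an eigenvalue. There is one zero in the spectrum, matching the 1 component.

[0, 1, 1, 1, 1, 1, 1, 8]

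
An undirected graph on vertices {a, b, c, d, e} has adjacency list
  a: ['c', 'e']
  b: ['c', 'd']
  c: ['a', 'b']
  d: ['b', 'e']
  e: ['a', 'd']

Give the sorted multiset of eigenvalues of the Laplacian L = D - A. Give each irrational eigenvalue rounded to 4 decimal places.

Reading degrees in the order [a, b, c, d, e] gives [2, 2, 2, 2, 2]; set D = diag(2, 2, 2, 2, 2) and form L = D - A. The multiplicity of 0 as a Laplacian eigenvalue equals the number of connected components. The single zero eigenvalue shows the graph is connected. The largest eigenvalue, 3.6180, is at most the vertex count 5.

[0, 1.3820, 1.3820, 3.6180, 3.6180]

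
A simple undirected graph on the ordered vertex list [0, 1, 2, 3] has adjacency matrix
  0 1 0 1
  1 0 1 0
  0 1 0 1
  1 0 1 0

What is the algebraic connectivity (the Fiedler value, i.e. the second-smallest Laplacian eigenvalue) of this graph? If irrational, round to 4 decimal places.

2

With the vertex order [0, 1, 2, 3], the degrees are [2, 2, 2, 2], giving D = diag(2, 2, 2, 2) and L = D - A. The sorted Laplacian eigenvalues are [0, 2, 2, 4]; the algebraic connectivity is the second entry, 2. There is one zero in the spectrum, matching the 1 component.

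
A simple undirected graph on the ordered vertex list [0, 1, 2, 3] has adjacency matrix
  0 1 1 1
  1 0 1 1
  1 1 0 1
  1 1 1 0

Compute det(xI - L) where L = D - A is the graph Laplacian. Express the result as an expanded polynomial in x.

x^4 - 12x^3 + 48x^2 - 64x

Reading degrees in the order [0, 1, 2, 3] gives [3, 3, 3, 3]; set D = diag(3, 3, 3, 3) and form L = D - A. The eigenvalues of L are [0, 4, 4, 4]; the characteristic polynomial is the product of (x - lambda_i), which multiplies out to x^4 - 12x^3 + 48x^2 - 64x. The constant term is 0 because L is singular (the all-ones vector lies in its kernel). By the matrix-tree theorem the graph has (1/4) * product of the nonzero eigenvalues = 16 spanning trees.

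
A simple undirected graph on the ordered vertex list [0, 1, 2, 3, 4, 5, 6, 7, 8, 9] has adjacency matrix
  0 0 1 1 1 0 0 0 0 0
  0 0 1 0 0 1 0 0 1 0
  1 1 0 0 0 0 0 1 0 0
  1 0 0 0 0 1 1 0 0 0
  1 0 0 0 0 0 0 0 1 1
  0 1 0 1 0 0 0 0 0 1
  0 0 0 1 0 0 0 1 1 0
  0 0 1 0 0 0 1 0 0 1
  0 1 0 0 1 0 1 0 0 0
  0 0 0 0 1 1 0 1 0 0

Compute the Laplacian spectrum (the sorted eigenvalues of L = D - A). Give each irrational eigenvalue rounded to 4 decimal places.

With the vertex order [0, 1, 2, 3, 4, 5, 6, 7, 8, 9], the degrees are [3, 3, 3, 3, 3, 3, 3, 3, 3, 3], giving D = diag(3, 3, 3, 3, 3, 3, 3, 3, 3, 3) and L = D - A. L is symmetric positive semidefinite, so every eigenvalue is real and nonnegative. The single zero eigenvalue shows the graph is connected. By the matrix-tree theorem the graph has (1/10) * product of the nonzero eigenvalues = 2000 spanning trees.

[0, 2, 2, 2, 2, 2, 5, 5, 5, 5]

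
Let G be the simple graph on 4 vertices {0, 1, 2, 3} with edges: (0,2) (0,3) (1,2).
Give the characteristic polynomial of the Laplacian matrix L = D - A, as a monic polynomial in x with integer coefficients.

x^4 - 6x^3 + 10x^2 - 4x

Each diagonal entry of L is the vertex degree and each off-diagonal entry is -1 where an edge is present, 0 otherwise; in the order [0, 1, 2, 3] the diagonal is [2, 1, 2, 1]. L has integer entries, so p(x) = det(xI - L) has integer coefficients. Expanding the determinant yields x^4 - 6x^3 + 10x^2 - 4x. The coefficient of x^3 equals -trace(L) = -6, matching the sum of degrees. By the matrix-tree theorem the graph has (1/4) * product of the nonzero eigenvalues = 1 spanning tree. The eigenvalues sum to 6, which equals trace(L) = 2|E|.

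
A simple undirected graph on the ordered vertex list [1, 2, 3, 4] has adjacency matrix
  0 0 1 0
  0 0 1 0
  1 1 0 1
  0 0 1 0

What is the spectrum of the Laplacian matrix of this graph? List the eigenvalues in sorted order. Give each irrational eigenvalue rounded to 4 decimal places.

With the vertex order [1, 2, 3, 4], the degrees are [1, 1, 3, 1], giving D = diag(1, 1, 3, 1) and L = D - A. Diagonalising L (or applying a numerical eigensolver to the 4x4 matrix) gives the spectrum above. The largest eigenvalue, 4, is at most the vertex count 4.

[0, 1, 1, 4]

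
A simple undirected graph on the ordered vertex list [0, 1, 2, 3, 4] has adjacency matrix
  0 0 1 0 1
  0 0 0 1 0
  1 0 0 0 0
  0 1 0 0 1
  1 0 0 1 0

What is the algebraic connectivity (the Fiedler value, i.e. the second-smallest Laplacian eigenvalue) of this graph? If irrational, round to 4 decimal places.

0.3820

Each diagonal entry of L is the vertex degree and each off-diagonal entry is -1 where an edge is present, 0 otherwise; in the order [0, 1, 2, 3, 4] the diagonal is [2, 1, 1, 2, 2]. Computing the eigenvalues of L and sorting gives [0, 0.3820, 1.3820, 2.6180, 3.6180]. The Fiedler value lambda_2 = 0.3820 is strictly positive, so the graph is connected. The largest eigenvalue, 3.6180, is at most the vertex count 5.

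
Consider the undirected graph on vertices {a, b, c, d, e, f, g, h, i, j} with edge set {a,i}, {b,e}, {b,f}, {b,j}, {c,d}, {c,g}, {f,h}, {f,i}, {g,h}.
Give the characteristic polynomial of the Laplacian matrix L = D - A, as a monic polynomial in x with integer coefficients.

With the vertex order [a, b, c, d, e, f, g, h, i, j], the degrees are [1, 3, 2, 1, 1, 3, 2, 2, 2, 1], giving D = diag(1, 3, 2, 1, 1, 3, 2, 2, 2, 1) and L = D - A. Computing det(xI - L) by cofactor expansion (or equivalently via sum-over-permutations) gives x^10 - 18x^9 + 134x^8 - 536x^7 + 1253x^6 - 1746x^5 + 1420x^4 - 632x^3 + 134x^2 - 10x. The coefficient of x^9 equals -trace(L) = -18, matching the sum of degrees.

x^10 - 18x^9 + 134x^8 - 536x^7 + 1253x^6 - 1746x^5 + 1420x^4 - 632x^3 + 134x^2 - 10x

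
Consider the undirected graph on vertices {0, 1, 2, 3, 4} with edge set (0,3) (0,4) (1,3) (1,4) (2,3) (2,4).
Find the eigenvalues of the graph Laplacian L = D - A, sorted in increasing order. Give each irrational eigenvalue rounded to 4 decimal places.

[0, 2, 2, 3, 5]

Reading degrees in the order [0, 1, 2, 3, 4] gives [2, 2, 2, 3, 3]; set D = diag(2, 2, 2, 3, 3) and form L = D - A. The multiplicity of 0 as a Laplacian eigenvalue equals the number of connected components. The single zero eigenvalue shows the graph is connected. The largest eigenvalue, 5, is at most the vertex count 5.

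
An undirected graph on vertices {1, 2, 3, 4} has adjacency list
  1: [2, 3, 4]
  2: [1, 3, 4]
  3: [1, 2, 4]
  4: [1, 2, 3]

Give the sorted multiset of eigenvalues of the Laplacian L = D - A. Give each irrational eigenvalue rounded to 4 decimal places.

[0, 4, 4, 4]

Each diagonal entry of L is the vertex degree and each off-diagonal entry is -1 where an edge is present, 0 otherwise; in the order [1, 2, 3, 4] the diagonal is [3, 3, 3, 3]. The multiplicity of 0 as a Laplacian eigenvalue equals the number of connected components. The eigenvalues sum to 12, which equals trace(L) = 2|E|. There is one zero in the spectrum, matching the 1 component.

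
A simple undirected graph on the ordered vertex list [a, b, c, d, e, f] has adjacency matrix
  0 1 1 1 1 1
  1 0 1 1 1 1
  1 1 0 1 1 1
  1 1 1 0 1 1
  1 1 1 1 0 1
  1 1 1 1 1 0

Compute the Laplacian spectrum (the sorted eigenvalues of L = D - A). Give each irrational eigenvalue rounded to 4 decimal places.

[0, 6, 6, 6, 6, 6]

With the vertex order [a, b, c, d, e, f], the degrees are [5, 5, 5, 5, 5, 5], giving D = diag(5, 5, 5, 5, 5, 5) and L = D - A. The multiplicity of 0 as a Laplacian eigenvalue equals the number of connected components.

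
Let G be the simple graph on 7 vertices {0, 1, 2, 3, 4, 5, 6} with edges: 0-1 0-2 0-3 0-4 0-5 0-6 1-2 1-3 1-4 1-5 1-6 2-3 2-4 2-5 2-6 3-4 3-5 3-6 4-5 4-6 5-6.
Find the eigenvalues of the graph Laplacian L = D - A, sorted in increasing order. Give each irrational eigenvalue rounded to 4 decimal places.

With the vertex order [0, 1, 2, 3, 4, 5, 6], the degrees are [6, 6, 6, 6, 6, 6, 6], giving D = diag(6, 6, 6, 6, 6, 6, 6) and L = D - A. The multiplicity of 0 as a Laplacian eigenvalue equals the number of connected components. The single zero eigenvalue shows the graph is connected. The largest eigenvalue, 7, is at most the vertex count 7.

[0, 7, 7, 7, 7, 7, 7]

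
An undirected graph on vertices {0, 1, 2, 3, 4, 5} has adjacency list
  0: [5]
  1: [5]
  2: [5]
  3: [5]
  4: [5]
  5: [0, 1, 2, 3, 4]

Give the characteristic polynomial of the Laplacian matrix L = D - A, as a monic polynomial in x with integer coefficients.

With the vertex order [0, 1, 2, 3, 4, 5], the degrees are [1, 1, 1, 1, 1, 5], giving D = diag(1, 1, 1, 1, 1, 5) and L = D - A. Computing det(xI - L) by cofactor expansion (or equivalently via sum-over-permutations) gives x^6 - 10x^5 + 30x^4 - 40x^3 + 25x^2 - 6x. The constant term is 0 because L is singular (the all-ones vector lies in its kernel). The largest eigenvalue, 6, is at most the vertex count 6.

x^6 - 10x^5 + 30x^4 - 40x^3 + 25x^2 - 6x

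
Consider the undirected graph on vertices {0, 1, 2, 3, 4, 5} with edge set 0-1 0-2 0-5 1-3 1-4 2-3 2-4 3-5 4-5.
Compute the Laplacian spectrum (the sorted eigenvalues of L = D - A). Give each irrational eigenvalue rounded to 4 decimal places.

[0, 3, 3, 3, 3, 6]

Reading degrees in the order [0, 1, 2, 3, 4, 5] gives [3, 3, 3, 3, 3, 3]; set D = diag(3, 3, 3, 3, 3, 3) and form L = D - A. The multiplicity of 0 as a Laplacian eigenvalue equals the number of connected components.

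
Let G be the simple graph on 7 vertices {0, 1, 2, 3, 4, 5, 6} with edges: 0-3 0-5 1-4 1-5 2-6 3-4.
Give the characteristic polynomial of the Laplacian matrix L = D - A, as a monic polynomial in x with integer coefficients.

x^7 - 12x^6 + 55x^5 - 120x^4 + 125x^3 - 50x^2

Reading degrees in the order [0, 1, 2, 3, 4, 5, 6] gives [2, 2, 1, 2, 2, 2, 1]; set D = diag(2, 2, 1, 2, 2, 2, 1) and form L = D - A. Computing det(xI - L) by cofactor expansion (or equivalently via sum-over-permutations) gives x^7 - 12x^6 + 55x^5 - 120x^4 + 125x^3 - 50x^2. The constant term is 0 because L is singular (the all-ones vector lies in its kernel).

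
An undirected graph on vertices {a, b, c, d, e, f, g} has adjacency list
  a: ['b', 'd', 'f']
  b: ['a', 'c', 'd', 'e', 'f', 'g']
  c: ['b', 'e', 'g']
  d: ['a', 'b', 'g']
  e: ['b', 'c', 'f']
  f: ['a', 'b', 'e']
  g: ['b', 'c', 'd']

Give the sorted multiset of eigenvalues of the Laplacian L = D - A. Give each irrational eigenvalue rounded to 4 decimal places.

Each diagonal entry of L is the vertex degree and each off-diagonal entry is -1 where an edge is present, 0 otherwise; in the order [a, b, c, d, e, f, g] the diagonal is [3, 6, 3, 3, 3, 3, 3]. The multiplicity of 0 as a Laplacian eigenvalue equals the number of connected components. The single zero eigenvalue shows the graph is connected. There is one zero in the spectrum, matching the 1 component.

[0, 2, 2, 4, 4, 5, 7]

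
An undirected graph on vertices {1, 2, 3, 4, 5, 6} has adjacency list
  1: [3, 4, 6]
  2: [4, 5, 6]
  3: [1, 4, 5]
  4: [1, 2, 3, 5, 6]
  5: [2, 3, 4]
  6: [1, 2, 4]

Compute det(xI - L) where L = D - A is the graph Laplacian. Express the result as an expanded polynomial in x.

Each diagonal entry of L is the vertex degree and each off-diagonal entry is -1 where an edge is present, 0 otherwise; in the order [1, 2, 3, 4, 5, 6] the diagonal is [3, 3, 3, 5, 3, 3]. Computing det(xI - L) by cofactor expansion (or equivalently via sum-over-permutations) gives x^6 - 20x^5 + 155x^4 - 580x^3 + 1045x^2 - 726x. The constant term is 0 because L is singular (the all-ones vector lies in its kernel). The eigenvalues sum to 20, which equals trace(L) = 2|E|.

x^6 - 20x^5 + 155x^4 - 580x^3 + 1045x^2 - 726x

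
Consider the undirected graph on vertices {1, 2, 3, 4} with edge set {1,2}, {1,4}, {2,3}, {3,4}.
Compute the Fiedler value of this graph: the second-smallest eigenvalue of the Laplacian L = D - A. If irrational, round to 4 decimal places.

2

Reading degrees in the order [1, 2, 3, 4] gives [2, 2, 2, 2]; set D = diag(2, 2, 2, 2) and form L = D - A. The sorted Laplacian eigenvalues are [0, 2, 2, 4]; the algebraic connectivity is the second entry, 2. The largest eigenvalue, 4, is at most the vertex count 4.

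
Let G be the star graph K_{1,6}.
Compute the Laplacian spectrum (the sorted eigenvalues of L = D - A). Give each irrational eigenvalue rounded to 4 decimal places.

[0, 1, 1, 1, 1, 1, 7]

The graph has 7 vertices and degree multiset [6, 1, 1, 1, 1, 1, 1]; D is the diagonal matrix of degrees and L = D - A. L is symmetric positive semidefinite, so every eigenvalue is real and nonnegative. The largest eigenvalue, 7, is at most the vertex count 7.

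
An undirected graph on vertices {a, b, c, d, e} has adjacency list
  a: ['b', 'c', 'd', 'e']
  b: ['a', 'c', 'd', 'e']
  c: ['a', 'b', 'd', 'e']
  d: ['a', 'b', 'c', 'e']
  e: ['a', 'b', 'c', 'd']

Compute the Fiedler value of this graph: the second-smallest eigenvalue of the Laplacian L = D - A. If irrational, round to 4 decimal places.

5

Reading degrees in the order [a, b, c, d, e] gives [4, 4, 4, 4, 4]; set D = diag(4, 4, 4, 4, 4) and form L = D - A. The sorted Laplacian eigenvalues are [0, 5, 5, 5, 5]; the algebraic connectivity is the second entry, 5. The largest eigenvalue, 5, is at most the vertex count 5.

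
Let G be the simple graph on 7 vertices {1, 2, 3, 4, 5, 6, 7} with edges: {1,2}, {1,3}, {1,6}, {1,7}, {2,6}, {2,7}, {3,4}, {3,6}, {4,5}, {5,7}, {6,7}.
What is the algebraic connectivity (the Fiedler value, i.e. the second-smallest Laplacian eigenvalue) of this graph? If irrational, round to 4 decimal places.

1.1301

Reading degrees in the order [1, 2, 3, 4, 5, 6, 7] gives [4, 3, 3, 2, 2, 4, 4]; set D = diag(4, 3, 3, 2, 2, 4, 4) and form L = D - A. The smallest Laplacian eigenvalue is always 0. The next one, lambda_2 = 1.1301, measures how hard the graph is to disconnect: larger values mean better connectivity.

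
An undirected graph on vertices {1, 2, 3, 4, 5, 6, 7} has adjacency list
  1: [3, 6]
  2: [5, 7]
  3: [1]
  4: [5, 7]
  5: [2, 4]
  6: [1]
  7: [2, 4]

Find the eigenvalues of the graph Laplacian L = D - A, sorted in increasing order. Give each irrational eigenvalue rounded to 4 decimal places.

[0, 0, 1, 2, 2, 3, 4]

With the vertex order [1, 2, 3, 4, 5, 6, 7], the degrees are [2, 2, 1, 2, 2, 1, 2], giving D = diag(2, 2, 1, 2, 2, 1, 2) and L = D - A. Since every row of L sums to 0, the all-ones vector is in the kernel and 0 is an eigenvalue. The 2 zero eigenvalues correspond to the 2 connected components. There are 2 zeros in the spectrum, matching the 2 components.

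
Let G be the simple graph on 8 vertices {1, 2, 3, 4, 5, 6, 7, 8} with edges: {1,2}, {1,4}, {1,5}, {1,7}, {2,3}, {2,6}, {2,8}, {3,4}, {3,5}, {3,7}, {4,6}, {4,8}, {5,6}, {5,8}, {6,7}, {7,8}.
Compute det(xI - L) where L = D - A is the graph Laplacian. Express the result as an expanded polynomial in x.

Each diagonal entry of L is the vertex degree and each off-diagonal entry is -1 where an edge is present, 0 otherwise; in the order [1, 2, 3, 4, 5, 6, 7, 8] the diagonal is [4, 4, 4, 4, 4, 4, 4, 4]. L has integer entries, so p(x) = det(xI - L) has integer coefficients. Expanding the determinant yields x^8 - 32x^7 + 432x^6 - 3200x^5 + 14080x^4 - 36864x^3 + 53248x^2 - 32768x. The coefficient of x^7 equals -trace(L) = -32, matching the sum of degrees. The largest eigenvalue, 8, is at most the vertex count 8. There is one zero in the spectrum, matching the 1 component.

x^8 - 32x^7 + 432x^6 - 3200x^5 + 14080x^4 - 36864x^3 + 53248x^2 - 32768x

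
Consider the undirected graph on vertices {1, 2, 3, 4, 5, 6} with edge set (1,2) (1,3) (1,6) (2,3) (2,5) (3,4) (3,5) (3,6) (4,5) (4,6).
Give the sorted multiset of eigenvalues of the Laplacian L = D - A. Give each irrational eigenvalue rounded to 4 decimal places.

[0, 2.3820, 2.3820, 4.6180, 4.6180, 6]

With the vertex order [1, 2, 3, 4, 5, 6], the degrees are [3, 3, 5, 3, 3, 3], giving D = diag(3, 3, 5, 3, 3, 3) and L = D - A. The multiplicity of 0 as a Laplacian eigenvalue equals the number of connected components. The largest eigenvalue, 6, is at most the vertex count 6.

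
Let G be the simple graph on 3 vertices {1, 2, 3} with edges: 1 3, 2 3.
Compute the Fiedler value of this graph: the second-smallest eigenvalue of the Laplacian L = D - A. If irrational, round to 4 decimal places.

1

Each diagonal entry of L is the vertex degree and each off-diagonal entry is -1 where an edge is present, 0 otherwise; in the order [1, 2, 3] the diagonal is [1, 1, 2]. The sorted Laplacian eigenvalues are [0, 1, 3]; the algebraic connectivity is the second entry, 1.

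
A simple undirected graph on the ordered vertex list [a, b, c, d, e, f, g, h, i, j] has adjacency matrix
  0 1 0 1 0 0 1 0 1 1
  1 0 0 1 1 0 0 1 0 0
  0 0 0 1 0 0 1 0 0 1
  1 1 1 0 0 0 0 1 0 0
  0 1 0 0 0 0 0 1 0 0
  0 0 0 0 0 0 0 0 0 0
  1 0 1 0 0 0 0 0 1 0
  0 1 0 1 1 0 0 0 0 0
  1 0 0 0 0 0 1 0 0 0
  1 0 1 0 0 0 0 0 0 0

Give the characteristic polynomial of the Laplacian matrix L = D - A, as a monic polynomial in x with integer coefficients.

x^10 - 28x^9 + 330x^8 - 2130x^7 + 8192x^6 - 19082x^5 + 26007x^4 - 18654x^3 + 5256x^2

Reading degrees in the order [a, b, c, d, e, f, g, h, i, j] gives [5, 4, 3, 4, 2, 0, 3, 3, 2, 2]; set D = diag(5, 4, 3, 4, 2, 0, 3, 3, 2, 2) and form L = D - A. Computing det(xI - L) by cofactor expansion (or equivalently via sum-over-permutations) gives x^10 - 28x^9 + 330x^8 - 2130x^7 + 8192x^6 - 19082x^5 + 26007x^4 - 18654x^3 + 5256x^2. The constant term is 0 because L is singular (the all-ones vector lies in its kernel). There are 2 zeros in the spectrum, matching the 2 components. The largest eigenvalue, 6.5430, is at most the vertex count 10.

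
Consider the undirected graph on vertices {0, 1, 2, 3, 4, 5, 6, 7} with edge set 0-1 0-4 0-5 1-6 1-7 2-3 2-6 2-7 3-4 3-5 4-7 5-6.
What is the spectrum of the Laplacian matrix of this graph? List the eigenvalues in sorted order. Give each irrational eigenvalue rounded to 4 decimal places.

[0, 2, 2, 2, 4, 4, 4, 6]

Each diagonal entry of L is the vertex degree and each off-diagonal entry is -1 where an edge is present, 0 otherwise; in the order [0, 1, 2, 3, 4, 5, 6, 7] the diagonal is [3, 3, 3, 3, 3, 3, 3, 3]. Diagonalising L (or applying a numerical eigensolver to the 8x8 matrix) gives the spectrum above. The single zero eigenvalue shows the graph is connected. The eigenvalues sum to 24, which equals trace(L) = 2|E|.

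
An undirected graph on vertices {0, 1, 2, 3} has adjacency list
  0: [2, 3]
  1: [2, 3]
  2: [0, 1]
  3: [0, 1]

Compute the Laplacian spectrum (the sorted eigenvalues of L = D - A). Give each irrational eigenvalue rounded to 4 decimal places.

Reading degrees in the order [0, 1, 2, 3] gives [2, 2, 2, 2]; set D = diag(2, 2, 2, 2) and form L = D - A. L is symmetric positive semidefinite, so every eigenvalue is real and nonnegative. The single zero eigenvalue shows the graph is connected. The eigenvalues sum to 8, which equals trace(L) = 2|E|. The largest eigenvalue, 4, is at most the vertex count 4.

[0, 2, 2, 4]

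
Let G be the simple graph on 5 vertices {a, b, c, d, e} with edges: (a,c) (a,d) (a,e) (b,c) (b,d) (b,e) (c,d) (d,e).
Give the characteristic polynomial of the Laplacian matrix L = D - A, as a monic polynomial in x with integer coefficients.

x^5 - 16x^4 + 94x^3 - 240x^2 + 225x

Each diagonal entry of L is the vertex degree and each off-diagonal entry is -1 where an edge is present, 0 otherwise; in the order [a, b, c, d, e] the diagonal is [3, 3, 3, 4, 3]. Computing det(xI - L) by cofactor expansion (or equivalently via sum-over-permutations) gives x^5 - 16x^4 + 94x^3 - 240x^2 + 225x. The constant term is 0 because L is singular (the all-ones vector lies in its kernel). By the matrix-tree theorem the graph has (1/5) * product of the nonzero eigenvalues = 45 spanning trees.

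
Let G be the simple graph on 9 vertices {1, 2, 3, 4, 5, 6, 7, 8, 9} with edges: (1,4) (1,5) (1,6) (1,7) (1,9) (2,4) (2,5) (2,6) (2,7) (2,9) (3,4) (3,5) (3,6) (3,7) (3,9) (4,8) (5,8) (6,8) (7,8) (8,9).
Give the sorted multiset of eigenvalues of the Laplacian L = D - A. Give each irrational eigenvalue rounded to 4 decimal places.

[0, 4, 4, 4, 4, 5, 5, 5, 9]

With the vertex order [1, 2, 3, 4, 5, 6, 7, 8, 9], the degrees are [5, 5, 5, 4, 4, 4, 4, 5, 4], giving D = diag(5, 5, 5, 4, 4, 4, 4, 5, 4) and L = D - A. The multiplicity of 0 as a Laplacian eigenvalue equals the number of connected components. The single zero eigenvalue shows the graph is connected. There is one zero in the spectrum, matching the 1 component.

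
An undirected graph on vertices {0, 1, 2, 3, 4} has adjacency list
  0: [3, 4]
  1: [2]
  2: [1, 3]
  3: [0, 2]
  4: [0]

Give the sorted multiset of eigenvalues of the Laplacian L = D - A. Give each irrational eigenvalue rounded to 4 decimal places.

[0, 0.3820, 1.3820, 2.6180, 3.6180]

Each diagonal entry of L is the vertex degree and each off-diagonal entry is -1 where an edge is present, 0 otherwise; in the order [0, 1, 2, 3, 4] the diagonal is [2, 1, 2, 2, 1]. The multiplicity of 0 as a Laplacian eigenvalue equals the number of connected components. The single zero eigenvalue shows the graph is connected. There is one zero in the spectrum, matching the 1 component.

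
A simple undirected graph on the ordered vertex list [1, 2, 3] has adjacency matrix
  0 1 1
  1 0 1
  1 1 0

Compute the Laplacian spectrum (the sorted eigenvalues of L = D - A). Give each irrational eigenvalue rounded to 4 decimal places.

[0, 3, 3]

Each diagonal entry of L is the vertex degree and each off-diagonal entry is -1 where an edge is present, 0 otherwise; in the order [1, 2, 3] the diagonal is [2, 2, 2]. The multiplicity of 0 as a Laplacian eigenvalue equals the number of connected components. The largest eigenvalue, 3, is at most the vertex count 3.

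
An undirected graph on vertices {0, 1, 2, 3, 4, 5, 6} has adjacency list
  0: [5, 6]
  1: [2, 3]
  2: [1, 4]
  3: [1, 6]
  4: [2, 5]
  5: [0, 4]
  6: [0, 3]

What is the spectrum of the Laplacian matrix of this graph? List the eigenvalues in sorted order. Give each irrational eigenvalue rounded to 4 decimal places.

[0, 0.7530, 0.7530, 2.4450, 2.4450, 3.8019, 3.8019]

Reading degrees in the order [0, 1, 2, 3, 4, 5, 6] gives [2, 2, 2, 2, 2, 2, 2]; set D = diag(2, 2, 2, 2, 2, 2, 2) and form L = D - A. The multiplicity of 0 as a Laplacian eigenvalue equals the number of connected components. The single zero eigenvalue shows the graph is connected.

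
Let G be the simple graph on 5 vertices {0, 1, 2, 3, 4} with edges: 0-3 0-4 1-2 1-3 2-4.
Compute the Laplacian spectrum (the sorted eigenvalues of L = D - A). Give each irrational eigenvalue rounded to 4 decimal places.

[0, 1.3820, 1.3820, 3.6180, 3.6180]

Reading degrees in the order [0, 1, 2, 3, 4] gives [2, 2, 2, 2, 2]; set D = diag(2, 2, 2, 2, 2) and form L = D - A. L is symmetric positive semidefinite, so every eigenvalue is real and nonnegative. The single zero eigenvalue shows the graph is connected. There is one zero in the spectrum, matching the 1 component.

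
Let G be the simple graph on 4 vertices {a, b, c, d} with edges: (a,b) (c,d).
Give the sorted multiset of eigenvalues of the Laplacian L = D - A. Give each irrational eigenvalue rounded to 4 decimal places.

With the vertex order [a, b, c, d], the degrees are [1, 1, 1, 1], giving D = diag(1, 1, 1, 1) and L = D - A. The multiplicity of 0 as a Laplacian eigenvalue equals the number of connected components. The 2 zero eigenvalues correspond to the 2 connected components. The eigenvalues sum to 4, which equals trace(L) = 2|E|. There are 2 zeros in the spectrum, matching the 2 components.

[0, 0, 2, 2]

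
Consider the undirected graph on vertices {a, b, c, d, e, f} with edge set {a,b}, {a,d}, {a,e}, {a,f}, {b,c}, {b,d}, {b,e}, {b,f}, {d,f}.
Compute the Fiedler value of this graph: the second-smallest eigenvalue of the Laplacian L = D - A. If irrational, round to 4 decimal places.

1

Reading degrees in the order [a, b, c, d, e, f] gives [4, 5, 1, 3, 2, 3]; set D = diag(4, 5, 1, 3, 2, 3) and form L = D - A. The sorted Laplacian eigenvalues are [0, 1, 2, 4, 5, 6]; the algebraic connectivity is the second entry, 1.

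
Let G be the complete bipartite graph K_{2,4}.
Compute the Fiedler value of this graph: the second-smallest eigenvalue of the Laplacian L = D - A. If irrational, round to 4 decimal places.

The graph has 6 vertices and degree multiset [4, 4, 2, 2, 2, 2]; D is the diagonal matrix of degrees and L = D - A. The smallest Laplacian eigenvalue is always 0. The next one, lambda_2 = 2, measures how hard the graph is to disconnect: larger values mean better connectivity.

2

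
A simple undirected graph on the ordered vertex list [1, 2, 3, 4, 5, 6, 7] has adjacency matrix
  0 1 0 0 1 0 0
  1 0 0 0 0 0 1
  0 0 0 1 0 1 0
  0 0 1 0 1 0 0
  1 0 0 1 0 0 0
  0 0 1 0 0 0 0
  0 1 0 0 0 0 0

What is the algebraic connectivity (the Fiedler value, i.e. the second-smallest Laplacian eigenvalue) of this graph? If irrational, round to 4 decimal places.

0.1981

With the vertex order [1, 2, 3, 4, 5, 6, 7], the degrees are [2, 2, 2, 2, 2, 1, 1], giving D = diag(2, 2, 2, 2, 2, 1, 1) and L = D - A. The smallest Laplacian eigenvalue is always 0. The next one, lambda_2 = 0.1981, measures how hard the graph is to disconnect: larger values mean better connectivity.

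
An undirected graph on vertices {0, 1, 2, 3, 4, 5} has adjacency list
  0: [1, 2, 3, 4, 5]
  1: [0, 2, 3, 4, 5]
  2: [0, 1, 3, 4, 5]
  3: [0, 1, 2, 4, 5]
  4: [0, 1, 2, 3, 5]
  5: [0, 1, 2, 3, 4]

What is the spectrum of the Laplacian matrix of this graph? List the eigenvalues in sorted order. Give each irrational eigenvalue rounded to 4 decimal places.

Each diagonal entry of L is the vertex degree and each off-diagonal entry is -1 where an edge is present, 0 otherwise; in the order [0, 1, 2, 3, 4, 5] the diagonal is [5, 5, 5, 5, 5, 5]. Since every row of L sums to 0, the all-ones vector is in the kernel and 0 is an eigenvalue. The single zero eigenvalue shows the graph is connected. There is one zero in the spectrum, matching the 1 component.

[0, 6, 6, 6, 6, 6]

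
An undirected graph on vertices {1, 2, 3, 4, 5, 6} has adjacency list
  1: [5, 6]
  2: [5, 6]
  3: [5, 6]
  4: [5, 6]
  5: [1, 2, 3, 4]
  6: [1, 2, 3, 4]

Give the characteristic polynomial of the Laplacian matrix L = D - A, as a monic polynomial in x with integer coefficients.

x^6 - 16x^5 + 96x^4 - 272x^3 + 368x^2 - 192x

Reading degrees in the order [1, 2, 3, 4, 5, 6] gives [2, 2, 2, 2, 4, 4]; set D = diag(2, 2, 2, 2, 4, 4) and form L = D - A. The eigenvalues of L are [0, 2, 2, 2, 4, 6]; the characteristic polynomial is the product of (x - lambda_i), which multiplies out to x^6 - 16x^5 + 96x^4 - 272x^3 + 368x^2 - 192x. The coefficient of x^5 equals -trace(L) = -16, matching the sum of degrees. By the matrix-tree theorem the graph has (1/6) * product of the nonzero eigenvalues = 32 spanning trees.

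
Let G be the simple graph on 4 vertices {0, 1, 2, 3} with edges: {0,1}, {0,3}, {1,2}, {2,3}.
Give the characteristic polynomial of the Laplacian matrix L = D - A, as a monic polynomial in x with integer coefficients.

Each diagonal entry of L is the vertex degree and each off-diagonal entry is -1 where an edge is present, 0 otherwise; in the order [0, 1, 2, 3] the diagonal is [2, 2, 2, 2]. The eigenvalues of L are [0, 2, 2, 4]; the characteristic polynomial is the product of (x - lambda_i), which multiplies out to x^4 - 8x^3 + 20x^2 - 16x. The coefficient of x^3 equals -trace(L) = -8, matching the sum of degrees. There is one zero in the spectrum, matching the 1 component. The largest eigenvalue, 4, is at most the vertex count 4.

x^4 - 8x^3 + 20x^2 - 16x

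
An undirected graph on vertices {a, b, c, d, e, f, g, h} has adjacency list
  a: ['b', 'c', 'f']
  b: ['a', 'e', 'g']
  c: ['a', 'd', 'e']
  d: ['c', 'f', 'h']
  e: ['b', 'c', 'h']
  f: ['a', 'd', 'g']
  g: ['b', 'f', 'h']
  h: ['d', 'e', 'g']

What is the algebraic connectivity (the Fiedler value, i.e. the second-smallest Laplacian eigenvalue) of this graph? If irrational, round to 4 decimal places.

2

Each diagonal entry of L is the vertex degree and each off-diagonal entry is -1 where an edge is present, 0 otherwise; in the order [a, b, c, d, e, f, g, h] the diagonal is [3, 3, 3, 3, 3, 3, 3, 3]. The smallest Laplacian eigenvalue is always 0. The next one, lambda_2 = 2, measures how hard the graph is to disconnect: larger values mean better connectivity. There is one zero in the spectrum, matching the 1 component.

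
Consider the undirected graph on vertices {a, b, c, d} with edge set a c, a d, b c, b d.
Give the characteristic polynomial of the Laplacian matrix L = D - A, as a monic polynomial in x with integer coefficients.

x^4 - 8x^3 + 20x^2 - 16x

With the vertex order [a, b, c, d], the degrees are [2, 2, 2, 2], giving D = diag(2, 2, 2, 2) and L = D - A. L has integer entries, so p(x) = det(xI - L) has integer coefficients. Expanding the determinant yields x^4 - 8x^3 + 20x^2 - 16x. The coefficient of x^3 equals -trace(L) = -8, matching the sum of degrees.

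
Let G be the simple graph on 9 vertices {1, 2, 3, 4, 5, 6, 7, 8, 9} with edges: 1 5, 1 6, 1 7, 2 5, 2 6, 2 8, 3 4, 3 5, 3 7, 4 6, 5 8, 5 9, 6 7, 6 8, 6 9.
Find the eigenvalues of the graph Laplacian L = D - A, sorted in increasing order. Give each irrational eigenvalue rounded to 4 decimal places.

Each diagonal entry of L is the vertex degree and each off-diagonal entry is -1 where an edge is present, 0 otherwise; in the order [1, 2, 3, 4, 5, 6, 7, 8, 9] the diagonal is [3, 3, 3, 2, 5, 6, 3, 3, 2]. L is symmetric positive semidefinite, so every eigenvalue is real and nonnegative. The single zero eigenvalue shows the graph is connected. There is one zero in the spectrum, matching the 1 component.

[0, 1.3850, 2, 2, 3.1514, 3.8780, 4, 6.1498, 7.4358]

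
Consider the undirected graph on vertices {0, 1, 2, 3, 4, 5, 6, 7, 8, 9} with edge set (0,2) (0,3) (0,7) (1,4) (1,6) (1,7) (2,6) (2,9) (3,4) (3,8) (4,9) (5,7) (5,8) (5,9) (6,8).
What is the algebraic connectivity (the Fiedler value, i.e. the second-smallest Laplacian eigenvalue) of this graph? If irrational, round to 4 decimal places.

2

Each diagonal entry of L is the vertex degree and each off-diagonal entry is -1 where an edge is present, 0 otherwise; in the order [0, 1, 2, 3, 4, 5, 6, 7, 8, 9] the diagonal is [3, 3, 3, 3, 3, 3, 3, 3, 3, 3]. Computing the eigenvalues of L and sorting gives [0, 2, 2, 2, 2, 2, 5, 5, 5, 5]. The Fiedler value lambda_2 = 2 is strictly positive, so the graph is connected.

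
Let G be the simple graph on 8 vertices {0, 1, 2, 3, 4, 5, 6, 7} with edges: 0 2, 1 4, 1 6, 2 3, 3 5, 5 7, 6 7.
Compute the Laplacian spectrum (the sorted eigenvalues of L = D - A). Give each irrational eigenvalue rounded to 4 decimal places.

[0, 0.1522, 0.5858, 1.2346, 2, 2.7654, 3.4142, 3.8478]

With the vertex order [0, 1, 2, 3, 4, 5, 6, 7], the degrees are [1, 2, 2, 2, 1, 2, 2, 2], giving D = diag(1, 2, 2, 2, 1, 2, 2, 2) and L = D - A. L is symmetric positive semidefinite, so every eigenvalue is real and nonnegative. There is one zero in the spectrum, matching the 1 component.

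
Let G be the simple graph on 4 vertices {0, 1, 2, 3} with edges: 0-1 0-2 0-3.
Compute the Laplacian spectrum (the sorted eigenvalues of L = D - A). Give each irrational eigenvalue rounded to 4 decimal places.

[0, 1, 1, 4]

Reading degrees in the order [0, 1, 2, 3] gives [3, 1, 1, 1]; set D = diag(3, 1, 1, 1) and form L = D - A. The multiplicity of 0 as a Laplacian eigenvalue equals the number of connected components. The eigenvalues sum to 6, which equals trace(L) = 2|E|.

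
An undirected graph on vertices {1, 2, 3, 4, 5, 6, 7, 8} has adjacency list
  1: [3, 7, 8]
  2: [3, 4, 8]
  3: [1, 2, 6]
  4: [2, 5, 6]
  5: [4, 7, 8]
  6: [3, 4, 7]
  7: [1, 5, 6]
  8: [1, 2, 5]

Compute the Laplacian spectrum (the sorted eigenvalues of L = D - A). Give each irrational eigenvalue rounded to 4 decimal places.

[0, 2, 2, 2, 4, 4, 4, 6]

With the vertex order [1, 2, 3, 4, 5, 6, 7, 8], the degrees are [3, 3, 3, 3, 3, 3, 3, 3], giving D = diag(3, 3, 3, 3, 3, 3, 3, 3) and L = D - A. The multiplicity of 0 as a Laplacian eigenvalue equals the number of connected components. There is one zero in the spectrum, matching the 1 component.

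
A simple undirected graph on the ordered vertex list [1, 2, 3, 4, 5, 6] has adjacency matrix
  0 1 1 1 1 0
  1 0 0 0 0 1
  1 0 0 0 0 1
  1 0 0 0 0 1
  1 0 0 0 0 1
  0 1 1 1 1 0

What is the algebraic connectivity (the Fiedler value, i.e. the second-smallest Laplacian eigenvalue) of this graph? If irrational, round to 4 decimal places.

With the vertex order [1, 2, 3, 4, 5, 6], the degrees are [4, 2, 2, 2, 2, 4], giving D = diag(4, 2, 2, 2, 2, 4) and L = D - A. The smallest Laplacian eigenvalue is always 0. The next one, lambda_2 = 2, measures how hard the graph is to disconnect: larger values mean better connectivity. The eigenvalues sum to 16, which equals trace(L) = 2|E|. By the matrix-tree theorem the graph has (1/6) * product of the nonzero eigenvalues = 32 spanning trees.

2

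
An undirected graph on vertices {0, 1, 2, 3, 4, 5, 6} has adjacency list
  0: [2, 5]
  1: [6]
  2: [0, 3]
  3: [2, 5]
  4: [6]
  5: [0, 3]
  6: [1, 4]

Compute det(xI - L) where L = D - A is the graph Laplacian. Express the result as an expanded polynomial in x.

x^7 - 12x^6 + 55x^5 - 120x^4 + 124x^3 - 48x^2

Each diagonal entry of L is the vertex degree and each off-diagonal entry is -1 where an edge is present, 0 otherwise; in the order [0, 1, 2, 3, 4, 5, 6] the diagonal is [2, 1, 2, 2, 1, 2, 2]. L has integer entries, so p(x) = det(xI - L) has integer coefficients. Expanding the determinant yields x^7 - 12x^6 + 55x^5 - 120x^4 + 124x^3 - 48x^2. The constant term is 0 because L is singular (the all-ones vector lies in its kernel). The largest eigenvalue, 4, is at most the vertex count 7.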